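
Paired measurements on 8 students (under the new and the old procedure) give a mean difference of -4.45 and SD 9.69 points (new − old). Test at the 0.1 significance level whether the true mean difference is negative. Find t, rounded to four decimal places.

H0: μ_d = 0; H1: μ_d < 0 (paired t-test on the differences, left-tailed).
t = d̄/(s_d/√n) = -4.45/(9.69/√8) = -1.2989
df = n − 1 = 7
p-value = P(T ≤ -1.2989) ≈ 0.118
Since p ≈ 0.118 > α = 0.1, fail to reject H0; the evidence is not statistically significant.

-1.2989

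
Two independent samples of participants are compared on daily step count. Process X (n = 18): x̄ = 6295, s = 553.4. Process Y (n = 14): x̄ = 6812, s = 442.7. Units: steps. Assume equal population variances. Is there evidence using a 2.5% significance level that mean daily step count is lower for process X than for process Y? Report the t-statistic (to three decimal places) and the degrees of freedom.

t = -2.854, df = 30

Let group 1 = process X, group 2 = process Y. H0: μ_1 = μ_2; H1: μ_1 < μ_2 (two-sample pooled-variance t-test, left-tailed).
s_p² = [(18−1)·553.4² + (14−1)·442.7²]/(18+14−2) = 258469
t = (6295 − 6812)/√[258469·(1/18 + 1/14)] = -2.854
df = n₁ + n₂ − 2 = 30
p-value = P(T ≤ -2.854) ≈ 0.004
Since p ≈ 0.004 < α = 0.025, reject H0; the evidence is statistically significant.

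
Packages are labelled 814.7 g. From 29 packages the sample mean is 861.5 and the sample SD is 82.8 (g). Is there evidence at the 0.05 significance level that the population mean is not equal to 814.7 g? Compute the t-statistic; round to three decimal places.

3.044

H0: μ = 814.7; H1: μ ≠ 814.7 (one-sample t-test, two-sided).
t = (x̄ − μ₀)/(s/√n) = (861.5 − 814.7)/(82.8/√29) = 3.044
df = n − 1 = 28
Two-sided p-value ≈ 0.005
Since p ≈ 0.005 < α = 0.05, reject H0; the evidence is statistically significant.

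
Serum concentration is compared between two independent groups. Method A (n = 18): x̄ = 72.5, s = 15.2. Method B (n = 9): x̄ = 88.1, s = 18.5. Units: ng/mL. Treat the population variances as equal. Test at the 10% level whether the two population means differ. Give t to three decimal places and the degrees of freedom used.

Let group 1 = method A, group 2 = method B. H0: μ_1 = μ_2; H1: μ_1 ≠ μ_2 (two-sample pooled-variance t-test, two-sided).
s_p² = [(18−1)·15.2² + (9−1)·18.5²]/(18+9−2) = 266.627
t = (72.5 − 88.1)/√[266.627·(1/18 + 1/9)] = -2.340
df = n₁ + n₂ − 2 = 25
Two-sided p-value ≈ 0.0276
Since p ≈ 0.0276 < α = 0.1, reject H0; the evidence is statistically significant.

t = -2.340, df = 25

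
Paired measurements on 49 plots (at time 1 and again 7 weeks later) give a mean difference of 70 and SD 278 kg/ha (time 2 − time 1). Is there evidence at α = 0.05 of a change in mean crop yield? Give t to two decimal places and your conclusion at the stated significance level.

H0: μ_d = 0; H1: μ_d ≠ 0 (paired t-test on the differences, two-sided).
t = d̄/(s_d/√n) = 70/(278/√49) = 1.76
df = n − 1 = 48
Two-sided p-value ≈ 0.084
Since p ≈ 0.084 > α = 0.05, fail to reject H0; the data do not provide sufficient evidence against H0.

t = 1.76; fail to reject H0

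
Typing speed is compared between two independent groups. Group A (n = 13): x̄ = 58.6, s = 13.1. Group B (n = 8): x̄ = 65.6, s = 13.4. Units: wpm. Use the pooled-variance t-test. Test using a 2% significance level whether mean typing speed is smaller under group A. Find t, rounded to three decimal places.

Let group 1 = group A, group 2 = group B. H0: μ_1 = μ_2; H1: μ_1 < μ_2 (two-sample pooled-variance t-test, left-tailed).
s_p² = [(13−1)·13.1² + (8−1)·13.4²]/(13+8−2) = 174.539
t = (58.6 − 65.6)/√[174.539·(1/13 + 1/8)] = -1.179
df = n₁ + n₂ − 2 = 19
p-value = P(T ≤ -1.179) ≈ 0.1265
Since p ≈ 0.1265 > α = 0.02, fail to reject H0; the evidence is not statistically significant.

-1.179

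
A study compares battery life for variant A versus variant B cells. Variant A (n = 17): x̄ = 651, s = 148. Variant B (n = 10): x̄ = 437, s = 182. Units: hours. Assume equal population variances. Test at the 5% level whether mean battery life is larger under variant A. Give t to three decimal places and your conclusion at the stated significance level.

t = 3.334; reject H0

Let group 1 = variant A, group 2 = variant B. H0: μ_1 = μ_2; H1: μ_1 > μ_2 (two-sample pooled-variance t-test, right-tailed).
s_p² = [(17−1)·148² + (10−1)·182²]/(17+10−2) = 25943.2
t = (651 − 437)/√[25943.2·(1/17 + 1/10)] = 3.334
df = n₁ + n₂ − 2 = 25
p-value = P(T ≥ 3.334) ≈ 0.001
Since p ≈ 0.001 < α = 0.05, reject H0; the evidence is statistically significant.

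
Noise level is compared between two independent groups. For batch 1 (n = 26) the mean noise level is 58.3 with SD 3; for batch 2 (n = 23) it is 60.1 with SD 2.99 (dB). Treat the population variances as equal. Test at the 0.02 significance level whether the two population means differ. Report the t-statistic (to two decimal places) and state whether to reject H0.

t = -2.10; fail to reject H0

Let group 1 = batch 1, group 2 = batch 2. H0: μ_1 = μ_2; H1: μ_1 ≠ μ_2 (two-sample pooled-variance t-test, two-sided).
s_p² = [(26−1)·3² + (23−1)·2.99²]/(26+23−2) = 8.97196
t = (58.3 − 60.1)/√[8.97196·(1/26 + 1/23)] = -2.10
df = n₁ + n₂ − 2 = 47
Two-sided p-value ≈ 0.0412
Since p ≈ 0.0412 > α = 0.02, fail to reject H0; the evidence is not statistically significant.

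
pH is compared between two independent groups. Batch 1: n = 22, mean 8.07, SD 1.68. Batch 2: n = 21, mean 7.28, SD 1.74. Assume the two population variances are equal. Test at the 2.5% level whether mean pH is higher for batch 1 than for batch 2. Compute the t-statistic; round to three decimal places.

1.515

Let group 1 = batch 1, group 2 = batch 2. H0: μ_1 = μ_2; H1: μ_1 > μ_2 (two-sample pooled-variance t-test, right-tailed).
s_p² = [(22−1)·1.68² + (21−1)·1.74²]/(22+21−2) = 2.9225
t = (8.07 − 7.28)/√[2.9225·(1/22 + 1/21)] = 1.515
df = n₁ + n₂ − 2 = 41
p-value = P(T ≥ 1.515) ≈ 0.0688
Since p ≈ 0.0688 > α = 0.025, fail to reject H0; the data do not provide sufficient evidence against H0.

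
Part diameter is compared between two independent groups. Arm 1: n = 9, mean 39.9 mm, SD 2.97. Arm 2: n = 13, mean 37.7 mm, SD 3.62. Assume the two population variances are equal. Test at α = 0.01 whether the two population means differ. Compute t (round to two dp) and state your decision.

t = 1.50; fail to reject H0

Let group 1 = arm 1, group 2 = arm 2. H0: μ_1 = μ_2; H1: μ_1 ≠ μ_2 (two-sample pooled-variance t-test, two-sided).
s_p² = [(9−1)·2.97² + (13−1)·3.62²]/(9+13−2) = 11.391
t = (39.9 − 37.7)/√[11.391·(1/9 + 1/13)] = 1.50
df = n₁ + n₂ − 2 = 20
Two-sided p-value ≈ 0.148
Since p ≈ 0.148 > α = 0.01, fail to reject H0; the evidence is not statistically significant.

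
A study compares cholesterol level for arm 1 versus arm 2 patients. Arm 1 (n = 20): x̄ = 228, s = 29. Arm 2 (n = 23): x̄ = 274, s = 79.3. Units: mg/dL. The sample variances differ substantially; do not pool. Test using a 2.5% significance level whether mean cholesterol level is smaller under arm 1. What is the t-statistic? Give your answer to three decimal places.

Let group 1 = arm 1, group 2 = arm 2. H0: μ_1 = μ_2; H1: μ_1 < μ_2 (Welch's two-sample t-test, left-tailed).
t = (x̄_1 − x̄_2)/√(s_1²/n_1 + s_2²/n_2) = (228 − 274)/√(29²/20 + 79.3²/23) = -2.590
Welch–Satterthwaite df ≈ 28.51
p-value = P(T ≤ -2.590) ≈ 0.007
Since p ≈ 0.007 < α = 0.025, reject H0; the data support H1.

-2.590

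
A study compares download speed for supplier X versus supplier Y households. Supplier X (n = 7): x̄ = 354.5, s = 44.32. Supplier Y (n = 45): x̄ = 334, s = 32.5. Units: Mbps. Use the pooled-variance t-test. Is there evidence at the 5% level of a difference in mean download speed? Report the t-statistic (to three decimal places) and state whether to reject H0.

t = 1.478; fail to reject H0

Let group 1 = supplier X, group 2 = supplier Y. H0: μ_1 = μ_2; H1: μ_1 ≠ μ_2 (two-sample pooled-variance t-test, two-sided).
s_p² = [(7−1)·44.32² + (45−1)·32.5²]/(7+45−2) = 1165.21
t = (354.5 − 334)/√[1165.21·(1/7 + 1/45)] = 1.478
df = n₁ + n₂ − 2 = 50
Two-sided p-value ≈ 0.146
Since p ≈ 0.146 > α = 0.05, fail to reject H0; the evidence is not statistically significant.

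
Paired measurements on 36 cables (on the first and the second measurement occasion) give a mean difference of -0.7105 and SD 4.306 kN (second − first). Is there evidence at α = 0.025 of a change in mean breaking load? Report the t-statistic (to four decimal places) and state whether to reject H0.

t = -0.9900; fail to reject H0

H0: μ_d = 0; H1: μ_d ≠ 0 (paired t-test on the differences, two-sided).
t = d̄/(s_d/√n) = -0.7105/(4.306/√36) = -0.9900
df = n − 1 = 35
Two-sided p-value ≈ 0.3290
Since p ≈ 0.3290 > α = 0.025, fail to reject H0; the evidence is not statistically significant.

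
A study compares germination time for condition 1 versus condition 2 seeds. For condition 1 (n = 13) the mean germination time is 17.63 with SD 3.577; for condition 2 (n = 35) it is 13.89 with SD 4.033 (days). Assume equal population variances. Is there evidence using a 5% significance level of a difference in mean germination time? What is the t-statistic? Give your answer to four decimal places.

Let group 1 = condition 1, group 2 = condition 2. H0: μ_1 = μ_2; H1: μ_1 ≠ μ_2 (two-sample pooled-variance t-test, two-sided).
s_p² = [(13−1)·3.577² + (35−1)·4.033²]/(13+35−2) = 15.3598
t = (17.63 − 13.89)/√[15.3598·(1/13 + 1/35)] = 2.9381
df = n₁ + n₂ − 2 = 46
Two-sided p-value ≈ 0.005
Since p ≈ 0.005 < α = 0.05, reject H0; the data support H1.

2.9381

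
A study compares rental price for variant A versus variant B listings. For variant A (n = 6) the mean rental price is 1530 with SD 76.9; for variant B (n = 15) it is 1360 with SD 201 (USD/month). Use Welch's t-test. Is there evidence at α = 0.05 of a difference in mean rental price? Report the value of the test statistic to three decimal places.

2.803

Let group 1 = variant A, group 2 = variant B. H0: μ_1 = μ_2; H1: μ_1 ≠ μ_2 (Welch's two-sample t-test, two-sided).
t = (x̄_1 − x̄_2)/√(s_1²/n_1 + s_2²/n_2) = (1530 − 1360)/√(76.9²/6 + 201²/15) = 2.803
Welch–Satterthwaite df ≈ 19.00
Two-sided p-value ≈ 0.011
Since p ≈ 0.011 < α = 0.05, reject H0; the data support H1.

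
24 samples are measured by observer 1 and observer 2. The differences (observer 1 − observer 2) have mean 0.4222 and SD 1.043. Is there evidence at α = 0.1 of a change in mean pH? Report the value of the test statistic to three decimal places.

1.983

H0: μ_d = 0; H1: μ_d ≠ 0 (paired t-test on the differences, two-sided).
t = d̄/(s_d/√n) = 0.4222/(1.043/√24) = 1.983
df = n − 1 = 23
Two-sided p-value ≈ 0.0594
Since p ≈ 0.0594 < α = 0.1, reject H0; the evidence is statistically significant.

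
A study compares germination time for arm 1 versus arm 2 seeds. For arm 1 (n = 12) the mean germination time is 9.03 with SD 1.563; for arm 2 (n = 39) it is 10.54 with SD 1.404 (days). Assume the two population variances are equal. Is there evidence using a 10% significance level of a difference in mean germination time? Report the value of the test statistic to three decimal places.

Let group 1 = arm 1, group 2 = arm 2. H0: μ_1 = μ_2; H1: μ_1 ≠ μ_2 (two-sample pooled-variance t-test, two-sided).
s_p² = [(12−1)·1.563² + (39−1)·1.404²]/(12+39−2) = 2.07712
t = (9.03 − 10.54)/√[2.07712·(1/12 + 1/39)] = -3.174
df = n₁ + n₂ − 2 = 49
Two-sided p-value ≈ 0.0026
Since p ≈ 0.0026 < α = 0.1, reject H0; the data support H1.

-3.174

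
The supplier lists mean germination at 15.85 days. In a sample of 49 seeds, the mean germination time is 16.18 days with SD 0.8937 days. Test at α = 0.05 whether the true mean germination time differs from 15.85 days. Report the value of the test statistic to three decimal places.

2.585

H0: μ = 15.85; H1: μ ≠ 15.85 (one-sample t-test, two-sided).
t = (x̄ − μ₀)/(s/√n) = (16.18 − 15.85)/(0.8937/√49) = 2.585
df = n − 1 = 48
Two-sided p-value ≈ 0.013
Since p ≈ 0.013 < α = 0.05, reject H0; the data support H1.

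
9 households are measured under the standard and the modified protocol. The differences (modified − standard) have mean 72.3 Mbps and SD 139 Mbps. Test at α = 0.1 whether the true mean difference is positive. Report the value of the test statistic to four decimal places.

1.5604

H0: μ_d = 0; H1: μ_d > 0 (paired t-test on the differences, right-tailed).
t = d̄/(s_d/√n) = 72.3/(139/√9) = 1.5604
df = n − 1 = 8
p-value = P(T ≥ 1.5604) ≈ 0.0786
Since p ≈ 0.0786 < α = 0.1, reject H0; the data support H1.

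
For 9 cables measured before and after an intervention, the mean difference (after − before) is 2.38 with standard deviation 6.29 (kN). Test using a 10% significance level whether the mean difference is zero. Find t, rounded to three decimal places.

H0: μ_d = 0; H1: μ_d ≠ 0 (paired t-test on the differences, two-sided).
t = d̄/(s_d/√n) = 2.38/(6.29/√9) = 1.135
df = n − 1 = 8
Two-sided p-value ≈ 0.2892
Since p ≈ 0.2892 > α = 0.1, fail to reject H0; the data do not provide sufficient evidence against H0.

1.135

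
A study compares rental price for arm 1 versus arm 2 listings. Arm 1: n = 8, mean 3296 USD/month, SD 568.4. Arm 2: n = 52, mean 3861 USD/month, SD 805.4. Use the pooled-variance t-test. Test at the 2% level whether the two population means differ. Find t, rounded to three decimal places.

Let group 1 = arm 1, group 2 = arm 2. H0: μ_1 = μ_2; H1: μ_1 ≠ μ_2 (two-sample pooled-variance t-test, two-sided).
s_p² = [(8−1)·568.4² + (52−1)·805.4²]/(8+52−2) = 609374
t = (3296 − 3861)/√[609374·(1/8 + 1/52)] = -1.906
df = n₁ + n₂ − 2 = 58
Two-sided p-value ≈ 0.062
Since p ≈ 0.062 > α = 0.02, fail to reject H0; the data do not provide sufficient evidence against H0.

-1.906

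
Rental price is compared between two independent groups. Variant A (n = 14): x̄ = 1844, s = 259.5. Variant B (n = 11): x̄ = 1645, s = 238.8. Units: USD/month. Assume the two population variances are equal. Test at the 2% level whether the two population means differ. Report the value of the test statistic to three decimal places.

Let group 1 = variant A, group 2 = variant B. H0: μ_1 = μ_2; H1: μ_1 ≠ μ_2 (two-sample pooled-variance t-test, two-sided).
s_p² = [(14−1)·259.5² + (11−1)·238.8²]/(14+11−2) = 62855.5
t = (1844 − 1645)/√[62855.5·(1/14 + 1/11)] = 1.970
df = n₁ + n₂ − 2 = 23
Two-sided p-value ≈ 0.0610
Since p ≈ 0.0610 > α = 0.02, fail to reject H0; the evidence is not statistically significant.

1.970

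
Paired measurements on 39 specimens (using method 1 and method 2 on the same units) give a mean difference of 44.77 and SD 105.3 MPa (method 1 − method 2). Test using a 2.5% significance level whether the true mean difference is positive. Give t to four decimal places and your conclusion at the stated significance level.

H0: μ_d = 0; H1: μ_d > 0 (paired t-test on the differences, right-tailed).
t = d̄/(s_d/√n) = 44.77/(105.3/√39) = 2.6552
df = n − 1 = 38
p-value = P(T ≥ 2.6552) ≈ 0.0058
Since p ≈ 0.0058 < α = 0.025, reject H0; the data support H1.

t = 2.6552; reject H0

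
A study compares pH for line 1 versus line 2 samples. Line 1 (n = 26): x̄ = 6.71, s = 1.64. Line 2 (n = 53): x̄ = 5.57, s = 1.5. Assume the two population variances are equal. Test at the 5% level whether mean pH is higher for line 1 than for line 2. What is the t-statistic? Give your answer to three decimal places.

Let group 1 = line 1, group 2 = line 2. H0: μ_1 = μ_2; H1: μ_1 > μ_2 (two-sample pooled-variance t-test, right-tailed).
s_p² = [(26−1)·1.64² + (53−1)·1.5²]/(26+53−2) = 2.39273
t = (6.71 − 5.57)/√[2.39273·(1/26 + 1/53)] = 3.078
df = n₁ + n₂ − 2 = 77
p-value = P(T ≥ 3.078) ≈ 0.001
Since p ≈ 0.001 < α = 0.05, reject H0; the data support H1.

3.078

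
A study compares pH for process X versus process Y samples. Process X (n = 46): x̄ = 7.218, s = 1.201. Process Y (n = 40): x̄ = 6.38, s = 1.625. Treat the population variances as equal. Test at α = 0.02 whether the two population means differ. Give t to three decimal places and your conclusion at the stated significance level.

Let group 1 = process X, group 2 = process Y. H0: μ_1 = μ_2; H1: μ_1 ≠ μ_2 (two-sample pooled-variance t-test, two-sided).
s_p² = [(46−1)·1.201² + (40−1)·1.625²]/(46+40−2) = 1.99872
t = (7.218 − 6.38)/√[1.99872·(1/46 + 1/40)] = 2.742
df = n₁ + n₂ − 2 = 84
Two-sided p-value ≈ 0.007
Since p ≈ 0.007 < α = 0.02, reject H0; the evidence is statistically significant.

t = 2.742; reject H0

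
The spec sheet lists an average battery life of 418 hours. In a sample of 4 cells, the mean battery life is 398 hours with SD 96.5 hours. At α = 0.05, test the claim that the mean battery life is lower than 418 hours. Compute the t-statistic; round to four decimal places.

-0.4145

H0: μ = 418; H1: μ < 418 (one-sample t-test, left-tailed).
t = (x̄ − μ₀)/(s/√n) = (398 − 418)/(96.5/√4) = -0.4145
df = n − 1 = 3
p-value = P(T ≤ -0.4145) ≈ 0.3532
Since p ≈ 0.3532 > α = 0.05, fail to reject H0; the evidence is not statistically significant.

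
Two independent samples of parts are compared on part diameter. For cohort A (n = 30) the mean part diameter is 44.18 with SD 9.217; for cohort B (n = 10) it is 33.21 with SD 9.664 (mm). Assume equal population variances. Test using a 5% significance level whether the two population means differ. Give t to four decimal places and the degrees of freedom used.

Let group 1 = cohort A, group 2 = cohort B. H0: μ_1 = μ_2; H1: μ_1 ≠ μ_2 (two-sample pooled-variance t-test, two-sided).
s_p² = [(30−1)·9.217² + (10−1)·9.664²]/(30+10−2) = 86.952
t = (44.18 − 33.21)/√[86.952·(1/30 + 1/10)] = 3.2218
df = n₁ + n₂ − 2 = 38
Two-sided p-value ≈ 0.0026
Since p ≈ 0.0026 < α = 0.05, reject H0; the data support H1.

t = 3.2218, df = 38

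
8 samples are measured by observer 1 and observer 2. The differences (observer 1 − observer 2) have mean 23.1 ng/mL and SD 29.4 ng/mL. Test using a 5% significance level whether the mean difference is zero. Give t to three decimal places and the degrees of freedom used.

H0: μ_d = 0; H1: μ_d ≠ 0 (paired t-test on the differences, two-sided).
t = d̄/(s_d/√n) = 23.1/(29.4/√8) = 2.222
df = n − 1 = 7
Two-sided p-value ≈ 0.0617
Since p ≈ 0.0617 > α = 0.05, fail to reject H0; the data do not provide sufficient evidence against H0.

t = 2.222, df = 7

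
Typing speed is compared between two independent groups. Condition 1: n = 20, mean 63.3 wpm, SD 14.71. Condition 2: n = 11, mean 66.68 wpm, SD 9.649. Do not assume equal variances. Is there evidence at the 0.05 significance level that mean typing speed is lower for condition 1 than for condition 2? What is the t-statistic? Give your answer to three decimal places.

-0.770

Let group 1 = condition 1, group 2 = condition 2. H0: μ_1 = μ_2; H1: μ_1 < μ_2 (Welch's two-sample t-test, left-tailed).
t = (x̄_1 − x̄_2)/√(s_1²/n_1 + s_2²/n_2) = (63.3 − 66.68)/√(14.71²/20 + 9.649²/11) = -0.770
Welch–Satterthwaite df ≈ 27.91
p-value = P(T ≤ -0.770) ≈ 0.2240
Since p ≈ 0.2240 > α = 0.05, fail to reject H0; the evidence is not statistically significant.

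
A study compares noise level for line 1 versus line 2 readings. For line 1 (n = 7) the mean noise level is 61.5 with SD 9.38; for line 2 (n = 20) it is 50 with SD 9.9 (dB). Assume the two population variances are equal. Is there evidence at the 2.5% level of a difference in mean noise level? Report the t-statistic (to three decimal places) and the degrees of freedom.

Let group 1 = line 1, group 2 = line 2. H0: μ_1 = μ_2; H1: μ_1 ≠ μ_2 (two-sample pooled-variance t-test, two-sided).
s_p² = [(7−1)·9.38² + (20−1)·9.9²]/(7+20−2) = 95.6039
t = (61.5 − 50)/√[95.6039·(1/7 + 1/20)] = 2.678
df = n₁ + n₂ − 2 = 25
Two-sided p-value ≈ 0.013
Since p ≈ 0.013 < α = 0.025, reject H0; the evidence is statistically significant.

t = 2.678, df = 25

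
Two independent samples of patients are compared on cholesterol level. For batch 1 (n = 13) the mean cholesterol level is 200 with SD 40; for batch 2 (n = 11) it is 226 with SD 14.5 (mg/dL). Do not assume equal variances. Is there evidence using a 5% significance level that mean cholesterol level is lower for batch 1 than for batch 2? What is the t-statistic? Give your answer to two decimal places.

Let group 1 = batch 1, group 2 = batch 2. H0: μ_1 = μ_2; H1: μ_1 < μ_2 (Welch's two-sample t-test, left-tailed).
t = (x̄_1 − x̄_2)/√(s_1²/n_1 + s_2²/n_2) = (200 − 226)/√(40²/13 + 14.5²/11) = -2.18
Welch–Satterthwaite df ≈ 15.57
p-value = P(T ≤ -2.18) ≈ 0.0225
Since p ≈ 0.0225 < α = 0.05, reject H0; the evidence is statistically significant.

-2.18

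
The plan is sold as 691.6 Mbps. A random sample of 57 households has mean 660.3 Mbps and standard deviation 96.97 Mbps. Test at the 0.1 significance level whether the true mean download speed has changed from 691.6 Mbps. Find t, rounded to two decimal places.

-2.44

H0: μ = 691.6; H1: μ ≠ 691.6 (one-sample t-test, two-sided).
t = (x̄ − μ₀)/(s/√n) = (660.3 − 691.6)/(96.97/√57) = -2.44
df = n − 1 = 56
Two-sided p-value ≈ 0.0180
Since p ≈ 0.0180 < α = 0.1, reject H0; the evidence is statistically significant.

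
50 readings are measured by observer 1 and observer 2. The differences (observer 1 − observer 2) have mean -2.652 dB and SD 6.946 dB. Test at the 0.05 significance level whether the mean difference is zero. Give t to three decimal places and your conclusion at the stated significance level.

H0: μ_d = 0; H1: μ_d ≠ 0 (paired t-test on the differences, two-sided).
t = d̄/(s_d/√n) = -2.652/(6.946/√50) = -2.700
df = n − 1 = 49
Two-sided p-value ≈ 0.009
Since p ≈ 0.009 < α = 0.05, reject H0; the evidence is statistically significant.

t = -2.700; reject H0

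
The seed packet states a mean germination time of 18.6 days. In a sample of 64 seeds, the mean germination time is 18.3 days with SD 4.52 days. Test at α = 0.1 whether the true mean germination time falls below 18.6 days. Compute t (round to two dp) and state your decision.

t = -0.53; fail to reject H0

H0: μ = 18.6; H1: μ < 18.6 (one-sample t-test, left-tailed).
t = (x̄ − μ₀)/(s/√n) = (18.3 − 18.6)/(4.52/√64) = -0.53
df = n − 1 = 63
p-value = P(T ≤ -0.53) ≈ 0.299
Since p ≈ 0.299 > α = 0.1, fail to reject H0; the evidence is not statistically significant.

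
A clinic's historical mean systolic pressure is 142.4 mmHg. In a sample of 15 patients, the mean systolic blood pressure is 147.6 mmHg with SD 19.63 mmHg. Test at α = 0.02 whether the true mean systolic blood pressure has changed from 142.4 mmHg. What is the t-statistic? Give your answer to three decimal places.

H0: μ = 142.4; H1: μ ≠ 142.4 (one-sample t-test, two-sided).
t = (x̄ − μ₀)/(s/√n) = (147.6 − 142.4)/(19.63/√15) = 1.026
df = n − 1 = 14
Two-sided p-value ≈ 0.3223
Since p ≈ 0.3223 > α = 0.02, fail to reject H0; the evidence is not statistically significant.

1.026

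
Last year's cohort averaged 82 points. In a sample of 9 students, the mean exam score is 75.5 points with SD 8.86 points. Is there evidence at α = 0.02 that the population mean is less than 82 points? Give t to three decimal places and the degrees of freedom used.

t = -2.201, df = 8

H0: μ = 82; H1: μ < 82 (one-sample t-test, left-tailed).
t = (x̄ − μ₀)/(s/√n) = (75.5 − 82)/(8.86/√9) = -2.201
df = n − 1 = 8
p-value = P(T ≤ -2.201) ≈ 0.0295
Since p ≈ 0.0295 > α = 0.02, fail to reject H0; the data do not provide sufficient evidence against H0.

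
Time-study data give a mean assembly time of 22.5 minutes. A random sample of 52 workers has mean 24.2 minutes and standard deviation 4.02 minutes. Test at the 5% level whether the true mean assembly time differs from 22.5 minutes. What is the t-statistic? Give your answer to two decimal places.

3.05

H0: μ = 22.5; H1: μ ≠ 22.5 (one-sample t-test, two-sided).
t = (x̄ − μ₀)/(s/√n) = (24.2 − 22.5)/(4.02/√52) = 3.05
df = n − 1 = 51
Two-sided p-value ≈ 0.0036
Since p ≈ 0.0036 < α = 0.05, reject H0; the evidence is statistically significant.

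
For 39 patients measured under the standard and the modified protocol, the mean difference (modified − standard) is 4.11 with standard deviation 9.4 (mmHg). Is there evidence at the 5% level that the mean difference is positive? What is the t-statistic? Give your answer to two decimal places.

H0: μ_d = 0; H1: μ_d > 0 (paired t-test on the differences, right-tailed).
t = d̄/(s_d/√n) = 4.11/(9.4/√39) = 2.73
df = n − 1 = 38
p-value = P(T ≥ 2.73) ≈ 0.0048
Since p ≈ 0.0048 < α = 0.05, reject H0; the data support H1.

2.73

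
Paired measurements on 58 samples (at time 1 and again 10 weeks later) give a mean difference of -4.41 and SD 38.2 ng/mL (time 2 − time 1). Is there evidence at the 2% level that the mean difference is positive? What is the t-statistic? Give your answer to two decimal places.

H0: μ_d = 0; H1: μ_d > 0 (paired t-test on the differences, right-tailed).
t = d̄/(s_d/√n) = -4.41/(38.2/√58) = -0.88
df = n − 1 = 57
p-value = P(T ≥ -0.88) ≈ 0.809
Since p ≈ 0.809 > α = 0.02, fail to reject H0; the data do not provide sufficient evidence against H0.

-0.88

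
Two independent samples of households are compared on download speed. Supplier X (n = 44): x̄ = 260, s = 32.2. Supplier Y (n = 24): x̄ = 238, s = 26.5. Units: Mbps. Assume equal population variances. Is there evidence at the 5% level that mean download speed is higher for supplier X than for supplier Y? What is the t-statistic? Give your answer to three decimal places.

Let group 1 = supplier X, group 2 = supplier Y. H0: μ_1 = μ_2; H1: μ_1 > μ_2 (two-sample pooled-variance t-test, right-tailed).
s_p² = [(44−1)·32.2² + (24−1)·26.5²]/(44+24−2) = 920.24
t = (260 − 238)/√[920.24·(1/44 + 1/24)] = 2.858
df = n₁ + n₂ − 2 = 66
p-value = P(T ≥ 2.858) ≈ 0.003
Since p ≈ 0.003 < α = 0.05, reject H0; the evidence is statistically significant.

2.858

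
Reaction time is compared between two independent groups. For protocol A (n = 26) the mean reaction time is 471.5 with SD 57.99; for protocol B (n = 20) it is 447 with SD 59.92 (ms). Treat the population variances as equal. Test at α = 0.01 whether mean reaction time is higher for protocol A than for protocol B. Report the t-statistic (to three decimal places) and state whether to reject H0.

Let group 1 = protocol A, group 2 = protocol B. H0: μ_1 = μ_2; H1: μ_1 > μ_2 (two-sample pooled-variance t-test, right-tailed).
s_p² = [(26−1)·57.99² + (20−1)·59.92²]/(26+20−2) = 3461.11
t = (471.5 − 447)/√[3461.11·(1/26 + 1/20)] = 1.400
df = n₁ + n₂ − 2 = 44
p-value = P(T ≥ 1.400) ≈ 0.0842
Since p ≈ 0.0842 > α = 0.01, fail to reject H0; the data do not provide sufficient evidence against H0.

t = 1.400; fail to reject H0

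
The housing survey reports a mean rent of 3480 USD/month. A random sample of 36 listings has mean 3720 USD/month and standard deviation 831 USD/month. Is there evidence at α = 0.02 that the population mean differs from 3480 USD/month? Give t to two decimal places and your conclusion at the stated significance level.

t = 1.73; fail to reject H0

H0: μ = 3480; H1: μ ≠ 3480 (one-sample t-test, two-sided).
t = (x̄ − μ₀)/(s/√n) = (3720 − 3480)/(831/√36) = 1.73
df = n − 1 = 35
Two-sided p-value ≈ 0.0919
Since p ≈ 0.0919 > α = 0.02, fail to reject H0; the data do not provide sufficient evidence against H0.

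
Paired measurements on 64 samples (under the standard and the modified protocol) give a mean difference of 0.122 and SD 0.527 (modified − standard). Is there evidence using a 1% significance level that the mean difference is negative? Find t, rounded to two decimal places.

H0: μ_d = 0; H1: μ_d < 0 (paired t-test on the differences, left-tailed).
t = d̄/(s_d/√n) = 0.122/(0.527/√64) = 1.85
df = n − 1 = 63
p-value = P(T ≤ 1.85) ≈ 0.9656
Since p ≈ 0.9656 > α = 0.01, fail to reject H0; the evidence is not statistically significant.

1.85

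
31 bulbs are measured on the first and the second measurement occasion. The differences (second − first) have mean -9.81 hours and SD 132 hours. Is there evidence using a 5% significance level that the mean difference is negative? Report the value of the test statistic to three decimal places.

-0.414

H0: μ_d = 0; H1: μ_d < 0 (paired t-test on the differences, left-tailed).
t = d̄/(s_d/√n) = -9.81/(132/√31) = -0.414
df = n − 1 = 30
p-value = P(T ≤ -0.414) ≈ 0.341
Since p ≈ 0.341 > α = 0.05, fail to reject H0; the data do not provide sufficient evidence against H0.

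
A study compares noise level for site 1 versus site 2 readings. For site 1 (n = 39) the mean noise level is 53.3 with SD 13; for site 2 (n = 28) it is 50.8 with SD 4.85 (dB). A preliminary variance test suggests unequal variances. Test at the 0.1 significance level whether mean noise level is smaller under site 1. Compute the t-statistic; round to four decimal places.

1.0991

Let group 1 = site 1, group 2 = site 2. H0: μ_1 = μ_2; H1: μ_1 < μ_2 (Welch's two-sample t-test, left-tailed).
t = (x̄_1 − x̄_2)/√(s_1²/n_1 + s_2²/n_2) = (53.3 − 50.8)/√(13²/39 + 4.85²/28) = 1.0991
Welch–Satterthwaite df ≈ 51.44
p-value = P(T ≤ 1.0991) ≈ 0.862
Since p ≈ 0.862 > α = 0.1, fail to reject H0; the evidence is not statistically significant.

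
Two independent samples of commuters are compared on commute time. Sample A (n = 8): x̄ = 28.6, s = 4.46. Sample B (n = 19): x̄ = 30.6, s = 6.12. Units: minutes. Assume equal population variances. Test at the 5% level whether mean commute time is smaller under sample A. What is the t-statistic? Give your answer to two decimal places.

-0.83

Let group 1 = sample A, group 2 = sample B. H0: μ_1 = μ_2; H1: μ_1 < μ_2 (two-sample pooled-variance t-test, left-tailed).
s_p² = [(8−1)·4.46² + (19−1)·6.12²]/(8+19−2) = 32.5368
t = (28.6 − 30.6)/√[32.5368·(1/8 + 1/19)] = -0.83
df = n₁ + n₂ − 2 = 25
p-value = P(T ≤ -0.83) ≈ 0.207
Since p ≈ 0.207 > α = 0.05, fail to reject H0; the evidence is not statistically significant.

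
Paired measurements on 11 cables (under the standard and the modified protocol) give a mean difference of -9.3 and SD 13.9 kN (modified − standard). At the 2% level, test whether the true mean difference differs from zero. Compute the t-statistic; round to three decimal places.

H0: μ_d = 0; H1: μ_d ≠ 0 (paired t-test on the differences, two-sided).
t = d̄/(s_d/√n) = -9.3/(13.9/√11) = -2.219
df = n − 1 = 10
Two-sided p-value ≈ 0.051
Since p ≈ 0.051 > α = 0.02, fail to reject H0; the evidence is not statistically significant.

-2.219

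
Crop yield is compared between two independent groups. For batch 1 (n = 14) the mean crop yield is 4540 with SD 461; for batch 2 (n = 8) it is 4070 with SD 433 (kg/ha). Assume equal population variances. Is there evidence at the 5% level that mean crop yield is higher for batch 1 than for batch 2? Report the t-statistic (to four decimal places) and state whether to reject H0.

Let group 1 = batch 1, group 2 = batch 2. H0: μ_1 = μ_2; H1: μ_1 > μ_2 (two-sample pooled-variance t-test, right-tailed).
s_p² = [(14−1)·461² + (8−1)·433²]/(14+8−2) = 203760
t = (4540 − 4070)/√[203760·(1/14 + 1/8)] = 2.3493
df = n₁ + n₂ − 2 = 20
p-value = P(T ≥ 2.3493) ≈ 0.015
Since p ≈ 0.015 < α = 0.05, reject H0; the data support H1.

t = 2.3493; reject H0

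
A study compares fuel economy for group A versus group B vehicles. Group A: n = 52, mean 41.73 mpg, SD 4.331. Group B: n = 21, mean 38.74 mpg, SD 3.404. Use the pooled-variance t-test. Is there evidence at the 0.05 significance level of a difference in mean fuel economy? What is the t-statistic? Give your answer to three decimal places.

Let group 1 = group A, group 2 = group B. H0: μ_1 = μ_2; H1: μ_1 ≠ μ_2 (two-sample pooled-variance t-test, two-sided).
s_p² = [(52−1)·4.331² + (21−1)·3.404²]/(52+21−2) = 16.7377
t = (41.73 − 38.74)/√[16.7377·(1/52 + 1/21)] = 2.827
df = n₁ + n₂ − 2 = 71
Two-sided p-value ≈ 0.006
Since p ≈ 0.006 < α = 0.05, reject H0; the evidence is statistically significant.

2.827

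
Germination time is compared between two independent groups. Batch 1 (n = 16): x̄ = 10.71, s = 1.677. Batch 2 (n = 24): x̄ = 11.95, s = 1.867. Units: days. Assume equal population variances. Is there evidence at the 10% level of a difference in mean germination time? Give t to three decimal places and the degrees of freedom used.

Let group 1 = batch 1, group 2 = batch 2. H0: μ_1 = μ_2; H1: μ_1 ≠ μ_2 (two-sample pooled-variance t-test, two-sided).
s_p² = [(16−1)·1.677² + (24−1)·1.867²]/(16+24−2) = 3.21989
t = (10.71 − 11.95)/√[3.21989·(1/16 + 1/24)] = -2.141
df = n₁ + n₂ − 2 = 38
Two-sided p-value ≈ 0.0387
Since p ≈ 0.0387 < α = 0.1, reject H0; the data support H1.

t = -2.141, df = 38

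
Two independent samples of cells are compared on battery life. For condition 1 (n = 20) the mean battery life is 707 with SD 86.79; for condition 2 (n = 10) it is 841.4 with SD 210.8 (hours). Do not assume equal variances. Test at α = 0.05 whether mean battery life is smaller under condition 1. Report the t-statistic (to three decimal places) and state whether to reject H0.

t = -1.936; reject H0

Let group 1 = condition 1, group 2 = condition 2. H0: μ_1 = μ_2; H1: μ_1 < μ_2 (Welch's two-sample t-test, left-tailed).
t = (x̄_1 − x̄_2)/√(s_1²/n_1 + s_2²/n_2) = (707 − 841.4)/√(86.79²/20 + 210.8²/10) = -1.936
Welch–Satterthwaite df ≈ 10.55
p-value = P(T ≤ -1.936) ≈ 0.0401
Since p ≈ 0.0401 < α = 0.05, reject H0; the evidence is statistically significant.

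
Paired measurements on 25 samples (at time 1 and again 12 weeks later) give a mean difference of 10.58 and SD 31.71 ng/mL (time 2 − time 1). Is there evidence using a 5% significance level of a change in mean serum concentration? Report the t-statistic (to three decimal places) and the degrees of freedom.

t = 1.668, df = 24

H0: μ_d = 0; H1: μ_d ≠ 0 (paired t-test on the differences, two-sided).
t = d̄/(s_d/√n) = 10.58/(31.71/√25) = 1.668
df = n − 1 = 24
Two-sided p-value ≈ 0.108
Since p ≈ 0.108 > α = 0.05, fail to reject H0; the data do not provide sufficient evidence against H0.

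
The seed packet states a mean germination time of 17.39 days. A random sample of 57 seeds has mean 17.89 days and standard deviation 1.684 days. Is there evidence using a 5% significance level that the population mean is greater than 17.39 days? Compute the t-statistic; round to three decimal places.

2.242

H0: μ = 17.39; H1: μ > 17.39 (one-sample t-test, right-tailed).
t = (x̄ − μ₀)/(s/√n) = (17.89 − 17.39)/(1.684/√57) = 2.242
df = n − 1 = 56
p-value = P(T ≥ 2.242) ≈ 0.0145
Since p ≈ 0.0145 < α = 0.05, reject H0; the evidence is statistically significant.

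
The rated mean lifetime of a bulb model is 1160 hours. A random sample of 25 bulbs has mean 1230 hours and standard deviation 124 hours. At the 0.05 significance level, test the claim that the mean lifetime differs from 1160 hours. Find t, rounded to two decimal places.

H0: μ = 1160; H1: μ ≠ 1160 (one-sample t-test, two-sided).
t = (x̄ − μ₀)/(s/√n) = (1230 − 1160)/(124/√25) = 2.82
df = n − 1 = 24
Two-sided p-value ≈ 0.0094
Since p ≈ 0.0094 < α = 0.05, reject H0; the data support H1.

2.82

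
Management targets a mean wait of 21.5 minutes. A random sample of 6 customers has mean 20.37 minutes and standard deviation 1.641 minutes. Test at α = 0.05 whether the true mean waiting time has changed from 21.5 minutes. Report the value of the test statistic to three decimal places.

-1.687

H0: μ = 21.5; H1: μ ≠ 21.5 (one-sample t-test, two-sided).
t = (x̄ − μ₀)/(s/√n) = (20.37 − 21.5)/(1.641/√6) = -1.687
df = n − 1 = 5
Two-sided p-value ≈ 0.1525
Since p ≈ 0.1525 > α = 0.05, fail to reject H0; the evidence is not statistically significant.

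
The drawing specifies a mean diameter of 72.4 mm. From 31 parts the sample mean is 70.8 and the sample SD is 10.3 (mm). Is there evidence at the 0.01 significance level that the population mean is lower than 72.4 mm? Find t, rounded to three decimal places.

-0.865

H0: μ = 72.4; H1: μ < 72.4 (one-sample t-test, left-tailed).
t = (x̄ − μ₀)/(s/√n) = (70.8 − 72.4)/(10.3/√31) = -0.865
df = n − 1 = 30
p-value = P(T ≤ -0.865) ≈ 0.1970
Since p ≈ 0.1970 > α = 0.01, fail to reject H0; the data do not provide sufficient evidence against H0.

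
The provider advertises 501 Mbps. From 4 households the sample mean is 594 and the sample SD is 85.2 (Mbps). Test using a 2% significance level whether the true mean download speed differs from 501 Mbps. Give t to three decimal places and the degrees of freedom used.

H0: μ = 501; H1: μ ≠ 501 (one-sample t-test, two-sided).
t = (x̄ − μ₀)/(s/√n) = (594 − 501)/(85.2/√4) = 2.183
df = n − 1 = 3
Two-sided p-value ≈ 0.1170
Since p ≈ 0.1170 > α = 0.02, fail to reject H0; the data do not provide sufficient evidence against H0.

t = 2.183, df = 3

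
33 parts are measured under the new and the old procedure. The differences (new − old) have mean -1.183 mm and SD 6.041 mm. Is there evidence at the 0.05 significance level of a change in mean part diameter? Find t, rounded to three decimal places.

H0: μ_d = 0; H1: μ_d ≠ 0 (paired t-test on the differences, two-sided).
t = d̄/(s_d/√n) = -1.183/(6.041/√33) = -1.125
df = n − 1 = 32
Two-sided p-value ≈ 0.2690
Since p ≈ 0.2690 > α = 0.05, fail to reject H0; the data do not provide sufficient evidence against H0.

-1.125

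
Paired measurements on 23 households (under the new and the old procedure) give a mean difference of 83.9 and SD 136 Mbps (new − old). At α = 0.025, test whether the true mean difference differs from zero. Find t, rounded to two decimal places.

H0: μ_d = 0; H1: μ_d ≠ 0 (paired t-test on the differences, two-sided).
t = d̄/(s_d/√n) = 83.9/(136/√23) = 2.96
df = n − 1 = 22
Two-sided p-value ≈ 0.007
Since p ≈ 0.007 < α = 0.025, reject H0; the data support H1.

2.96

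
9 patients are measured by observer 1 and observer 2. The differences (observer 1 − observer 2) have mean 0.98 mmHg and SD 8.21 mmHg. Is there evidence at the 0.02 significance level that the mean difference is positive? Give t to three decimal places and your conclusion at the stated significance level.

H0: μ_d = 0; H1: μ_d > 0 (paired t-test on the differences, right-tailed).
t = d̄/(s_d/√n) = 0.98/(8.21/√9) = 0.358
df = n − 1 = 8
p-value = P(T ≥ 0.358) ≈ 0.365
Since p ≈ 0.365 > α = 0.02, fail to reject H0; the evidence is not statistically significant.

t = 0.358; fail to reject H0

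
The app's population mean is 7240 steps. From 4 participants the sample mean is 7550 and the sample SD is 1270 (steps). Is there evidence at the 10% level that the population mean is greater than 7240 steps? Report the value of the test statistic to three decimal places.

H0: μ = 7240; H1: μ > 7240 (one-sample t-test, right-tailed).
t = (x̄ − μ₀)/(s/√n) = (7550 − 7240)/(1270/√4) = 0.488
df = n − 1 = 3
p-value = P(T ≥ 0.488) ≈ 0.329
Since p ≈ 0.329 > α = 0.1, fail to reject H0; the data do not provide sufficient evidence against H0.

0.488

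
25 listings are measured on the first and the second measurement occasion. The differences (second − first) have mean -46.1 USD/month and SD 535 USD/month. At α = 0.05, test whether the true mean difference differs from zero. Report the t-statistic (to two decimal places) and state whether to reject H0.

t = -0.43; fail to reject H0

H0: μ_d = 0; H1: μ_d ≠ 0 (paired t-test on the differences, two-sided).
t = d̄/(s_d/√n) = -46.1/(535/√25) = -0.43
df = n − 1 = 24
Two-sided p-value ≈ 0.670
Since p ≈ 0.670 > α = 0.05, fail to reject H0; the evidence is not statistically significant.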